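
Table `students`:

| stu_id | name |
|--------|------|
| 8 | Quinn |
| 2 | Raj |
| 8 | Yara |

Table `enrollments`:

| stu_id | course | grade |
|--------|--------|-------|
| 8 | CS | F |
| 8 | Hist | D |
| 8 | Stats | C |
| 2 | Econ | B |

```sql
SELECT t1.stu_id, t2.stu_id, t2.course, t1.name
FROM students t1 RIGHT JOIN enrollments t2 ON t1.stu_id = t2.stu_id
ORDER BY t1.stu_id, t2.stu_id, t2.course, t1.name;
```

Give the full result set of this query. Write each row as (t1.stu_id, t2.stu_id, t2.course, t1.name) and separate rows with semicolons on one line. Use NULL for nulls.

RIGHT JOIN keeps every row from `enrollments`; unmatched rows get NULL for `students`'s columns.
Matching on t1.stu_id = t2.stu_id.
Matched pairs: 7; unmatched t2 rows kept: 0.

(2, 2, Econ, Raj); (8, 8, CS, Quinn); (8, 8, CS, Yara); (8, 8, Hist, Quinn); (8, 8, Hist, Yara); (8, 8, Stats, Quinn); (8, 8, Stats, Yara)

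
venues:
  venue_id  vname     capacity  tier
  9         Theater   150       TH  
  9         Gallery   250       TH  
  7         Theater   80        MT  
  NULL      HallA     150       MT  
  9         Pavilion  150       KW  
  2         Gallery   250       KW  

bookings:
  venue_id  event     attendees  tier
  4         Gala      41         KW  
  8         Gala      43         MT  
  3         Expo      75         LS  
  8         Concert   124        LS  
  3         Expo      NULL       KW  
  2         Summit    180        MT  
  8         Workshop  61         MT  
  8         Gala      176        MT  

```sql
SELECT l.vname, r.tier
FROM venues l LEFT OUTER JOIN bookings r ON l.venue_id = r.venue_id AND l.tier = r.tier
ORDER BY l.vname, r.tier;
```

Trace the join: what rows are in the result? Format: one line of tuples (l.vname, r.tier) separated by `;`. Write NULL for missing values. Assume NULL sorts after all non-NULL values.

LEFT JOIN keeps every row from `venues`; unmatched rows get NULL for `bookings`'s columns.
Matching on l.venue_id = r.venue_id AND l.tier = r.tier. A NULL in a compared column never satisfies the condition.
- l (venue_id=9, tier=TH) has no partner → padded with NULL.
- l (venue_id=9, tier=TH) has no partner → padded with NULL.
- l (venue_id=7, tier=MT) has no partner → padded with NULL.
- l (venue_id=NULL, tier=MT) has no partner → padded with NULL.
- l (venue_id=9, tier=KW) has no partner → padded with NULL.
- l (venue_id=2, tier=KW) has no partner → padded with NULL.
After projecting and ordering:
l.vname | r.tier
Gallery | NULL
Gallery | NULL
HallA | NULL
Pavilion | NULL
Theater | NULL
Theater | NULL

(Gallery, NULL); (Gallery, NULL); (HallA, NULL); (Pavilion, NULL); (Theater, NULL); (Theater, NULL)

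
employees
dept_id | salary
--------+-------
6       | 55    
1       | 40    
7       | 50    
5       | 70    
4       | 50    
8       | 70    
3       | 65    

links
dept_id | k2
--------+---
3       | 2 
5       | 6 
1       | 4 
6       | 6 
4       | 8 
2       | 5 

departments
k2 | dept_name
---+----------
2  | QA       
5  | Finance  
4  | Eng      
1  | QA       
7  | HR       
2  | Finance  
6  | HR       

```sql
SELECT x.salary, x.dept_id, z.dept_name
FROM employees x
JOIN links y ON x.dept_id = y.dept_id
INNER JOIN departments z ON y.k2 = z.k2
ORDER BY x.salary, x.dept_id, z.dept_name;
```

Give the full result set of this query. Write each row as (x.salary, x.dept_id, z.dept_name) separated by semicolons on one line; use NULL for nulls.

Joins associate left-to-right: employees INNER JOIN links on dept_id gives 5 intermediate row(s).
Then INNER JOIN `departments z` on k2: keep only rows whose y.k2 appears in z.

(40, 1, Eng); (55, 6, HR); (65, 3, Finance); (65, 3, QA); (70, 5, HR)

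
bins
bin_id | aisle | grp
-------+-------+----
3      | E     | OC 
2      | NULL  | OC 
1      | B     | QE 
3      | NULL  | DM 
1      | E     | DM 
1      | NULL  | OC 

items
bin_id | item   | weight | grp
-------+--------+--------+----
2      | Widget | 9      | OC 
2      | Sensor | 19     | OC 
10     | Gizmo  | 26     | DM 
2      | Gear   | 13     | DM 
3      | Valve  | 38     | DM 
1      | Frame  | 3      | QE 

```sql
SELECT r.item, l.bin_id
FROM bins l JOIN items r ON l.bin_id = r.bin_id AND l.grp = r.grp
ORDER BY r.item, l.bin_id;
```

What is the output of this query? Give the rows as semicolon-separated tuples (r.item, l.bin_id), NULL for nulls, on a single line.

INNER JOIN keeps only pairs where the ON condition holds.
Matching on l.bin_id = r.bin_id AND l.grp = r.grp.
- l (bin_id=3, grp=OC) has no partner → excluded.
- l (bin_id=2, grp=OC) pairs with 2 row(s) of r.
- l (bin_id=1, grp=QE) pairs with 1 row(s) of r.
- l (bin_id=3, grp=DM) pairs with 1 row(s) of r.
- l (bin_id=1, grp=DM) has no partner → excluded.
- l (bin_id=1, grp=OC) has no partner → excluded.
After projecting and ordering:
r.item | l.bin_id
Frame | 1
Sensor | 2
Valve | 3
Widget | 2

(Frame, 1); (Sensor, 2); (Valve, 3); (Widget, 2)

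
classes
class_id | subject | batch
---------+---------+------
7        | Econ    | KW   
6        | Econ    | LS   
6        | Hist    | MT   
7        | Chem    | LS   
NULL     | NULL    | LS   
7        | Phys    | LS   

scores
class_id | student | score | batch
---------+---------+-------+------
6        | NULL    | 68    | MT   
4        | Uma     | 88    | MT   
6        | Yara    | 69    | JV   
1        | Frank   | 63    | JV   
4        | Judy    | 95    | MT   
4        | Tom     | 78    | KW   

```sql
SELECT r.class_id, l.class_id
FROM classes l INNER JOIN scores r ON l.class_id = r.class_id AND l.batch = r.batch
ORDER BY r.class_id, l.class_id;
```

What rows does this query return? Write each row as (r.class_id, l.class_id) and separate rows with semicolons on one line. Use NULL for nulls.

INNER JOIN keeps only pairs where the ON condition holds.
Matching on l.class_id = r.class_id AND l.batch = r.batch. A NULL in a compared column never satisfies the condition.
Matched pairs: 1.

(6, 6)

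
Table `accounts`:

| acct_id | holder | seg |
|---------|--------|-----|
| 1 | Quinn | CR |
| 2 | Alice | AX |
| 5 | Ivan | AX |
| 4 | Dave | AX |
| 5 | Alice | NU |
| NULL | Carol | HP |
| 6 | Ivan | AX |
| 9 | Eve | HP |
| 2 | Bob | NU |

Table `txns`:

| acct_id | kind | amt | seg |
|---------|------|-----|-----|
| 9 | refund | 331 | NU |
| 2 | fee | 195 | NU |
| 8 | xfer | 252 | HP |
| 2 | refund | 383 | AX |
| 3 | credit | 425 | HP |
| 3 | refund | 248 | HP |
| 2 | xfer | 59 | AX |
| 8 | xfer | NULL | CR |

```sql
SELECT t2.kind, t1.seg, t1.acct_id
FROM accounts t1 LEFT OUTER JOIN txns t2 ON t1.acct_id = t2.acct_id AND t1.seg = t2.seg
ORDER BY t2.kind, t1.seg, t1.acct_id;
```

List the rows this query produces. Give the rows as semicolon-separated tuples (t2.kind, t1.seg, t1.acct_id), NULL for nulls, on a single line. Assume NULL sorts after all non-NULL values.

(fee, NU, 2); (refund, AX, 2); (xfer, AX, 2); (NULL, AX, 4); (NULL, AX, 5); (NULL, AX, 6); (NULL, CR, 1); (NULL, HP, 9); (NULL, HP, NULL); (NULL, NU, 5)

LEFT JOIN keeps every row from `accounts`; unmatched rows get NULL for `txns`'s columns.
Matching on t1.acct_id = t2.acct_id AND t1.seg = t2.seg. A NULL in a compared column never satisfies the condition.
- t1[0] acct_id=1, seg=CR → no match; kept with NULLs on the t2 side.
- t1[1] acct_id=2, seg=AX → 2 match(es) in t2 → 2 row(s).
- t1[2] acct_id=5, seg=AX → no match; kept with NULLs on the t2 side.
- t1[3] acct_id=4, seg=AX → no match; kept with NULLs on the t2 side.
- t1[4] acct_id=5, seg=NU → no match; kept with NULLs on the t2 side.
- t1[5] acct_id=NULL, seg=HP → no match; kept with NULLs on the t2 side.
- t1[6] acct_id=6, seg=AX → no match; kept with NULLs on the t2 side.
- t1[7] acct_id=9, seg=HP → no match; kept with NULLs on the t2 side.
- t1[8] acct_id=2, seg=NU → 1 match(es) in t2 → 1 row(s).
After projecting and ordering:
t2.kind | t1.seg | t1.acct_id
fee | NU | 2
refund | AX | 2
xfer | AX | 2
NULL | AX | 4
NULL | AX | 5
NULL | AX | 6
NULL | CR | 1
NULL | HP | 9
NULL | HP | NULL
NULL | NU | 5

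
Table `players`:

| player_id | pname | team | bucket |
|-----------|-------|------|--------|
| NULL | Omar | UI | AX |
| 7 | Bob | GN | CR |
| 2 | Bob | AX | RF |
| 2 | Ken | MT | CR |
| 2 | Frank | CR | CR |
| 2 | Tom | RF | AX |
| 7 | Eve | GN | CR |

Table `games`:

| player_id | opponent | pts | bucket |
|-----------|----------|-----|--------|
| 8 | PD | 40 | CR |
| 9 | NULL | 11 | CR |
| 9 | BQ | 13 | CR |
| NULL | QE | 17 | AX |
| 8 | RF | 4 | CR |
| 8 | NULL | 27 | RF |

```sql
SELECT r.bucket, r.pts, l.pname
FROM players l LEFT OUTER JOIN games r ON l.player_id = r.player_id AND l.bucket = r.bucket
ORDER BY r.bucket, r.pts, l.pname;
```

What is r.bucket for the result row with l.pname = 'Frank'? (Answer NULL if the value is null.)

LEFT JOIN keeps every row from `players`; unmatched rows get NULL for `games`'s columns.
Matching on l.player_id = r.player_id AND l.bucket = r.bucket. A NULL in a compared column never satisfies the condition.
Matched pairs: 0; unmatched l rows kept: 7.

NULL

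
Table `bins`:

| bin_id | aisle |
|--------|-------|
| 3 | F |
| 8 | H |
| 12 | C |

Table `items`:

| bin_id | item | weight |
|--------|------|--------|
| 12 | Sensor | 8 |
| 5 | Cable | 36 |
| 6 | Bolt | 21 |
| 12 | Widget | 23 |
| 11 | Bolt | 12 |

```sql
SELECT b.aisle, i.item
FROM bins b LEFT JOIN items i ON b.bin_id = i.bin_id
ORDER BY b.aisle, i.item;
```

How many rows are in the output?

LEFT JOIN keeps every row from `bins`; unmatched rows get NULL for `items`'s columns.
Matching on b.bin_id = i.bin_id.
Matched pairs: 2; unmatched b rows kept: 2.
Total: 2 matched + 2 padded = 4 rows.

4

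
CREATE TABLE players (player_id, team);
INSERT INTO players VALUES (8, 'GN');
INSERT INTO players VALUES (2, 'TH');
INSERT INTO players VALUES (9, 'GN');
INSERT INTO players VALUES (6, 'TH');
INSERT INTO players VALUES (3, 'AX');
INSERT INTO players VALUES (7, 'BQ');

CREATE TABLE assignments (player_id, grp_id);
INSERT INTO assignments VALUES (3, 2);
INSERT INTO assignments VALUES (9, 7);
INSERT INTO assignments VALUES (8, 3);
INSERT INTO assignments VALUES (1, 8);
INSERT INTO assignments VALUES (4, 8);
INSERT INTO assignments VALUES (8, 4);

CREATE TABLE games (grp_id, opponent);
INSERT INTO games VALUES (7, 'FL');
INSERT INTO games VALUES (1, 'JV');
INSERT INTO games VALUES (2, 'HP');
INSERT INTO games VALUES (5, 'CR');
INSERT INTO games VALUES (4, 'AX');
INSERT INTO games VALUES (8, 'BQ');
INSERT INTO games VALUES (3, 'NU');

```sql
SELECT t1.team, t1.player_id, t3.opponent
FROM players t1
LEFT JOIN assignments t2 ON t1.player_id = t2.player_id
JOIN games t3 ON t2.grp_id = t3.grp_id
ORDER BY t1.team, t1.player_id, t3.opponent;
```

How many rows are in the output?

4

Joins associate left-to-right: players LEFT JOIN assignments on player_id gives 7 intermediate row(s).
Then INNER JOIN `games t3` on grp_id: keep only rows whose t2.grp_id appears in t3.
Result: 4 row(s).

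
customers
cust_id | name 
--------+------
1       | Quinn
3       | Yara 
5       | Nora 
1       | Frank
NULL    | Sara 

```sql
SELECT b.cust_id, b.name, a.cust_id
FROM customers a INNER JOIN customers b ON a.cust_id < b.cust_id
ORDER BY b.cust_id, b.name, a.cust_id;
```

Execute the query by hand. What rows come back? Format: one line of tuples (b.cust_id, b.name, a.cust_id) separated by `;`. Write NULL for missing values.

(3, Yara, 1); (3, Yara, 1); (5, Nora, 1); (5, Nora, 1); (5, Nora, 3)

INNER JOIN keeps only pairs where the ON condition holds.
Matching on a.cust_id < b.cust_id. A NULL in a compared column never satisfies the condition.
- a (cust_id=1) pairs with 2 row(s) of b.
- a (cust_id=3) pairs with 1 row(s) of b.
- a (cust_id=5) has no partner → excluded.
- a (cust_id=1) pairs with 2 row(s) of b.
- a (cust_id=NULL) has no partner → excluded.
After projecting and ordering:
b.cust_id | b.name | a.cust_id
3 | Yara | 1
3 | Yara | 1
5 | Nora | 1
5 | Nora | 1
5 | Nora | 3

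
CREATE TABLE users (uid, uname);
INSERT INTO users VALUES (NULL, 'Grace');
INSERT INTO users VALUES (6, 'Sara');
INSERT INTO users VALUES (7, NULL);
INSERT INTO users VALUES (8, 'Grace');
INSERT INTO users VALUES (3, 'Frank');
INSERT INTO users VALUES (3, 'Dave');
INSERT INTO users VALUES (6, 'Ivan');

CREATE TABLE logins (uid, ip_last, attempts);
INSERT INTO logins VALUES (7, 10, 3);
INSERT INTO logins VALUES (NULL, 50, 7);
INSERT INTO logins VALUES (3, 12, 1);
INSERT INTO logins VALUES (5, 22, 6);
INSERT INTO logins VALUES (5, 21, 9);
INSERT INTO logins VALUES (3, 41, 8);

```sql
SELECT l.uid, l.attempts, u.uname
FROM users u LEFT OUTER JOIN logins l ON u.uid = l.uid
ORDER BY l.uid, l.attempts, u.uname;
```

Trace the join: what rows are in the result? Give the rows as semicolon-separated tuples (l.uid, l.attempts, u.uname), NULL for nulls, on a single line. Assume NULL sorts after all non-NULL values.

LEFT JOIN keeps every row from `users`; unmatched rows get NULL for `logins`'s columns.
Matching on u.uid = l.uid. A NULL in a compared column never satisfies the condition.
Matched pairs: 5; unmatched u rows kept: 4.

(3, 1, Dave); (3, 1, Frank); (3, 8, Dave); (3, 8, Frank); (7, 3, NULL); (NULL, NULL, Grace); (NULL, NULL, Grace); (NULL, NULL, Ivan); (NULL, NULL, Sara)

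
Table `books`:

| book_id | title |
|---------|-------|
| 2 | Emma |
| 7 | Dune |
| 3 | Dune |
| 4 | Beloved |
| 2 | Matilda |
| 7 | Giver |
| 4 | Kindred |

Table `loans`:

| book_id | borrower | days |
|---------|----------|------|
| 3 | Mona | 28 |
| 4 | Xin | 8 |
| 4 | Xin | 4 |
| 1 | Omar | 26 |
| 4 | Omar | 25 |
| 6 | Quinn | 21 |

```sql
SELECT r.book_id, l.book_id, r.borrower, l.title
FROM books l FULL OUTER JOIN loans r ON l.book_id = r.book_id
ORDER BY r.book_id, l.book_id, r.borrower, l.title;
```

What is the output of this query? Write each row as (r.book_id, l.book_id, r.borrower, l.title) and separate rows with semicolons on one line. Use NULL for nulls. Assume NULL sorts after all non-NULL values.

(1, NULL, Omar, NULL); (3, 3, Mona, Dune); (4, 4, Omar, Beloved); (4, 4, Omar, Kindred); (4, 4, Xin, Beloved); (4, 4, Xin, Beloved); (4, 4, Xin, Kindred); (4, 4, Xin, Kindred); (6, NULL, Quinn, NULL); (NULL, 2, NULL, Emma); (NULL, 2, NULL, Matilda); (NULL, 7, NULL, Dune); (NULL, 7, NULL, Giver)

FULL OUTER JOIN keeps every row from both sides; unmatched rows get NULL for the other side's columns.
Matching on l.book_id = r.book_id.
- book_id=2: no r row matches, row kept with r columns NULL.
- book_id=7: no r row matches, row kept with r columns NULL.
- book_id=3: 1 matching r row(s), so 1 row(s) emitted.
- book_id=4: 3 matching r row(s), so 3 row(s) emitted.
- book_id=2: no r row matches, row kept with r columns NULL.
- book_id=7: no r row matches, row kept with r columns NULL.
- book_id=4: 3 matching r row(s), so 3 row(s) emitted.
- 2 r row(s) had no l match → kept, l columns NULL.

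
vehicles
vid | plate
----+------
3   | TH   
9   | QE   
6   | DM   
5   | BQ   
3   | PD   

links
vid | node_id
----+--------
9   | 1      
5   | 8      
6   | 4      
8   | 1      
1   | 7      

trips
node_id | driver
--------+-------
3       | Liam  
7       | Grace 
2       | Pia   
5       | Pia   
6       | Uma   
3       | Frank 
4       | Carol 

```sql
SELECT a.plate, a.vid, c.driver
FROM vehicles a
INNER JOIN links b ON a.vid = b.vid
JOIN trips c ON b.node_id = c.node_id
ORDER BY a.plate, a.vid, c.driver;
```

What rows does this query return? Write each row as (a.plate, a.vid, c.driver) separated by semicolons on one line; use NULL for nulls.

Evaluate left to right. First `vehicles a INNER JOIN links b` on vid: 3 row(s).
Then INNER JOIN `trips c` on node_id: keep only rows whose b.node_id appears in c.

(DM, 6, Carol)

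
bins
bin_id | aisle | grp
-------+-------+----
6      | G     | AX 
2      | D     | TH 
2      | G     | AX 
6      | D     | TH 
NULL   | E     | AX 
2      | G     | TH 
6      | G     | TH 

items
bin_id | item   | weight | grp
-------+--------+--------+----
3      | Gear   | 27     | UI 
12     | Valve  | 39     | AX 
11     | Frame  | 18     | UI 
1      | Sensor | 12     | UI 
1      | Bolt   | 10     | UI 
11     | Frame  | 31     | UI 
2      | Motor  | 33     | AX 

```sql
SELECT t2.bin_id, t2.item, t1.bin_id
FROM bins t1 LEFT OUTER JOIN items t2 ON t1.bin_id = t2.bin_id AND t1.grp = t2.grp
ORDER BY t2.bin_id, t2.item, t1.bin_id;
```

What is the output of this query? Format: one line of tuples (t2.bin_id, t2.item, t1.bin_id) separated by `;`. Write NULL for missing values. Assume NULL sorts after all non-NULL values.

(2, Motor, 2); (NULL, NULL, 2); (NULL, NULL, 2); (NULL, NULL, 6); (NULL, NULL, 6); (NULL, NULL, 6); (NULL, NULL, NULL)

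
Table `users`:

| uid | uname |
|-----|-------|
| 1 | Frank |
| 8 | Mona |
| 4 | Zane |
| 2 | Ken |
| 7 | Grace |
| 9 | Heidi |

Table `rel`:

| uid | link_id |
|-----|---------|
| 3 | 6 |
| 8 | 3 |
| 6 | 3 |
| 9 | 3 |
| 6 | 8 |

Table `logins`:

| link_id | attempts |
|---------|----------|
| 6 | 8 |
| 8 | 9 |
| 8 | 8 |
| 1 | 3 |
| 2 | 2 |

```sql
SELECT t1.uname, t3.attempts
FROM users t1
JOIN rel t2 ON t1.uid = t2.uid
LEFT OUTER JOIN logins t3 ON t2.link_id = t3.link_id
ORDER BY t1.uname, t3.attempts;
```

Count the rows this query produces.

2

Step 1 — t1 INNER JOIN t2 on uid → 2 row(s).
Then LEFT JOIN `logins t3` on link_id: each of those 2 rows is kept; rows whose t2.link_id has no match in t3 get NULL for t3's columns.
Result: 2 row(s).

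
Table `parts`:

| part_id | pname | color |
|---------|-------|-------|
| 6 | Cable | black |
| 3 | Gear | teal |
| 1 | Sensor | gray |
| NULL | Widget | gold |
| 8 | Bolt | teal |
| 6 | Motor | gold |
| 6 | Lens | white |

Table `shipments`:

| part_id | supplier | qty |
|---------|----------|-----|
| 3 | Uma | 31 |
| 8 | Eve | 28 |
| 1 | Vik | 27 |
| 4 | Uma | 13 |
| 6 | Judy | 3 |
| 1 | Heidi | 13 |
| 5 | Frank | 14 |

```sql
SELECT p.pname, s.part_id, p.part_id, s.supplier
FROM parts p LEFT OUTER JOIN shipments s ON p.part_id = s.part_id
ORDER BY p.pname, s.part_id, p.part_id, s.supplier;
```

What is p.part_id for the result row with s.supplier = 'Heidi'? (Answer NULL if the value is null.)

LEFT JOIN keeps every row from `parts`; unmatched rows get NULL for `shipments`'s columns.
Matching on p.part_id = s.part_id. A NULL in a compared column never satisfies the condition.
- part_id=6: 1 matching s row(s), so 1 row(s) emitted.
- part_id=3: 1 matching s row(s), so 1 row(s) emitted.
- part_id=1: 2 matching s row(s), so 2 row(s) emitted.
- part_id=NULL: no s row matches, row kept with s columns NULL.
- part_id=8: 1 matching s row(s), so 1 row(s) emitted.
- part_id=6: 1 matching s row(s), so 1 row(s) emitted.
- part_id=6: 1 matching s row(s), so 1 row(s) emitted.

1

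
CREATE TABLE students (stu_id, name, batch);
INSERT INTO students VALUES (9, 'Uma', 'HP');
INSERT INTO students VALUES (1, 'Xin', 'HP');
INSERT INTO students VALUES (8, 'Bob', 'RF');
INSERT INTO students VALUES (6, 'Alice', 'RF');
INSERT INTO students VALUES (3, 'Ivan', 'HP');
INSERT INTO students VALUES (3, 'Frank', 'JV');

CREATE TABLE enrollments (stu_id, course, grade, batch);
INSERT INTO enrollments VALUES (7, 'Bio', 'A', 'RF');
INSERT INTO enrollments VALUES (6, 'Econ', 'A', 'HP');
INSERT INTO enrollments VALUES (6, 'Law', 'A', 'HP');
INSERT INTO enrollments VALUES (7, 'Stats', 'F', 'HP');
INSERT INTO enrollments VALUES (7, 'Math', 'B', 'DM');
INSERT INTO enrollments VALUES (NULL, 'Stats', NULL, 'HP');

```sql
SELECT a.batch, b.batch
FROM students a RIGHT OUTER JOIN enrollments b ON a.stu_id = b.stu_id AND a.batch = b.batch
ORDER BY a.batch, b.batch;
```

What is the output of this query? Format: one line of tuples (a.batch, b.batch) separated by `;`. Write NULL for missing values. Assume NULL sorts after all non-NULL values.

RIGHT JOIN keeps every row from `enrollments`; unmatched rows get NULL for `students`'s columns.
Matching on a.stu_id = b.stu_id AND a.batch = b.batch. A NULL in a compared column never satisfies the condition.
- a[0] stu_id=9, batch=HP → no match.
- a[1] stu_id=1, batch=HP → no match.
- a[2] stu_id=8, batch=RF → no match.
- a[3] stu_id=6, batch=RF → no match.
- a[4] stu_id=3, batch=HP → no match.
- a[5] stu_id=3, batch=JV → no match.
- 6 row(s) from b found no a partner → padded with NULL.
After projecting and ordering:
a.batch | b.batch
NULL | DM
NULL | HP
NULL | HP
NULL | HP
NULL | HP
NULL | RF

(NULL, DM); (NULL, HP); (NULL, HP); (NULL, HP); (NULL, HP); (NULL, RF)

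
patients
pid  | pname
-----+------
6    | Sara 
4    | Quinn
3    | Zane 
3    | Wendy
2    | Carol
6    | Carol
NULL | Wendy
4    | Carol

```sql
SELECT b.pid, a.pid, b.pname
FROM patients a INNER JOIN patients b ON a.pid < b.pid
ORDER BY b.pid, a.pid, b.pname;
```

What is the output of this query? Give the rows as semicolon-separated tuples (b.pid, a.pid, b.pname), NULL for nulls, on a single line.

INNER JOIN keeps only pairs where the ON condition holds.
Matching on a.pid < b.pid. A NULL in a compared column never satisfies the condition.
- a[0] pid=6 → no match; dropped.
- a[1] pid=4 → 2 match(es) in b → 2 row(s).
- a[2] pid=3 → 4 match(es) in b → 4 row(s).
- a[3] pid=3 → 4 match(es) in b → 4 row(s).
- a[4] pid=2 → 6 match(es) in b → 6 row(s).
- a[5] pid=6 → no match; dropped.
- a[6] pid=NULL → no match; dropped.
- a[7] pid=4 → 2 match(es) in b → 2 row(s).

(3, 2, Wendy); (3, 2, Zane); (4, 2, Carol); (4, 2, Quinn); (4, 3, Carol); (4, 3, Carol); (4, 3, Quinn); (4, 3, Quinn); (6, 2, Carol); (6, 2, Sara); (6, 3, Carol); (6, 3, Carol); (6, 3, Sara); (6, 3, Sara); (6, 4, Carol); (6, 4, Carol); (6, 4, Sara); (6, 4, Sara)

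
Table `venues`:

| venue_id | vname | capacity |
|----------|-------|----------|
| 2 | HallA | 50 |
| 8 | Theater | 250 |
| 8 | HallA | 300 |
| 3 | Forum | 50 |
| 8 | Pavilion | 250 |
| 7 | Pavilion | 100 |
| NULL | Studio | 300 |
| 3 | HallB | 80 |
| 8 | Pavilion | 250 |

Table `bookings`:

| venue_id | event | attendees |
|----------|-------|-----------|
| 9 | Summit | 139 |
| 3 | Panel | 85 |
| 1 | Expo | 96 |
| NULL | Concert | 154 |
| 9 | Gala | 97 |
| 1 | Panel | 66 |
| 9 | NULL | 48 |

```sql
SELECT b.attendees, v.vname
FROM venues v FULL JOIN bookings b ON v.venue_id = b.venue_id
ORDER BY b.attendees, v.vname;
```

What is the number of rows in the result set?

15

FULL OUTER JOIN keeps every row from both sides; unmatched rows get NULL for the other side's columns.
Matching on v.venue_id = b.venue_id. A NULL in a compared column never satisfies the condition.
Matched pairs: 2; unmatched v rows kept: 7; unmatched b rows kept: 6.
Total: 2 matched + 13 padded = 15 rows.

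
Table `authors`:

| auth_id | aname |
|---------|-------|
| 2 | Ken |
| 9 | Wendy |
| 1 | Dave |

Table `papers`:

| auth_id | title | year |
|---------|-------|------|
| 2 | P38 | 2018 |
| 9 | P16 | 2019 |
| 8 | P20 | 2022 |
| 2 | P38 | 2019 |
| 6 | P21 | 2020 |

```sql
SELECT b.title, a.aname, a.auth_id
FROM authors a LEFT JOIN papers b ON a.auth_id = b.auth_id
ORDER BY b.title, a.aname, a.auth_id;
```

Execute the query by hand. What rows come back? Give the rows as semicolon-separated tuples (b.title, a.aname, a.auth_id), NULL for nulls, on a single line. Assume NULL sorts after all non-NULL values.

LEFT JOIN keeps every row from `authors`; unmatched rows get NULL for `papers`'s columns.
Matching on a.auth_id = b.auth_id.
Matched pairs: 3; unmatched a rows kept: 1.

(P16, Wendy, 9); (P38, Ken, 2); (P38, Ken, 2); (NULL, Dave, 1)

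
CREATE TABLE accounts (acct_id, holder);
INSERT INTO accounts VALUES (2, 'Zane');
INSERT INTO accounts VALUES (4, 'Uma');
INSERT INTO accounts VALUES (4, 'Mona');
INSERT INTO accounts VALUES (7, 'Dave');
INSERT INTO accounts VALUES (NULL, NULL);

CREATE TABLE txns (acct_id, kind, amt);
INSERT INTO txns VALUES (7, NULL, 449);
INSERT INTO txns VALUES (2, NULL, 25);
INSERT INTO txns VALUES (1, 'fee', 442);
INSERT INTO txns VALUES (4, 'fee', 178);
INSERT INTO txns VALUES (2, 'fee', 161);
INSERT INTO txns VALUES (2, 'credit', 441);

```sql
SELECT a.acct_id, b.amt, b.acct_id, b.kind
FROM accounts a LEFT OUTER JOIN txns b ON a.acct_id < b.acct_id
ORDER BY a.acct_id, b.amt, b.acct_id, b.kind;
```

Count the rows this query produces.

LEFT JOIN keeps every row from `accounts`; unmatched rows get NULL for `txns`'s columns.
Matching on a.acct_id < b.acct_id. A NULL in a compared column never satisfies the condition.
- a[0] acct_id=2 → 2 match(es) in b → 2 row(s).
- a[1] acct_id=4 → 1 match(es) in b → 1 row(s).
- a[2] acct_id=4 → 1 match(es) in b → 1 row(s).
- a[3] acct_id=7 → no match; kept with NULLs on the b side.
- a[4] acct_id=NULL → no match; kept with NULLs on the b side.
Total: 4 matched + 2 padded = 6 rows.

6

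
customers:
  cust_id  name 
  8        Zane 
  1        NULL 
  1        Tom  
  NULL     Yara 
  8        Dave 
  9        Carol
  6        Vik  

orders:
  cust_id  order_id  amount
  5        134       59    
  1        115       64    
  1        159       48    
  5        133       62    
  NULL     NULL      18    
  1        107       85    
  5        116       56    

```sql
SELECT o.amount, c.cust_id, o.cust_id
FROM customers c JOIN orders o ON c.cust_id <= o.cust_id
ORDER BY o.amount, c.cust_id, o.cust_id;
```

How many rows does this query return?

12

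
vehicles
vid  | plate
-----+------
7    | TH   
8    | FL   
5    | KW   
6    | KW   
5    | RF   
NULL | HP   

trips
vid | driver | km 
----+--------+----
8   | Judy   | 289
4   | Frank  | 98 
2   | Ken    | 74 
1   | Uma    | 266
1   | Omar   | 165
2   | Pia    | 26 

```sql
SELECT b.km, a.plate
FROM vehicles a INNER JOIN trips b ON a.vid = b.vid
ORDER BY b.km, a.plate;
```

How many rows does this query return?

1

INNER JOIN keeps only pairs where the ON condition holds.
Matching on a.vid = b.vid. A NULL in a compared column never satisfies the condition.
Matched pairs: 1.
Total: 1 rows.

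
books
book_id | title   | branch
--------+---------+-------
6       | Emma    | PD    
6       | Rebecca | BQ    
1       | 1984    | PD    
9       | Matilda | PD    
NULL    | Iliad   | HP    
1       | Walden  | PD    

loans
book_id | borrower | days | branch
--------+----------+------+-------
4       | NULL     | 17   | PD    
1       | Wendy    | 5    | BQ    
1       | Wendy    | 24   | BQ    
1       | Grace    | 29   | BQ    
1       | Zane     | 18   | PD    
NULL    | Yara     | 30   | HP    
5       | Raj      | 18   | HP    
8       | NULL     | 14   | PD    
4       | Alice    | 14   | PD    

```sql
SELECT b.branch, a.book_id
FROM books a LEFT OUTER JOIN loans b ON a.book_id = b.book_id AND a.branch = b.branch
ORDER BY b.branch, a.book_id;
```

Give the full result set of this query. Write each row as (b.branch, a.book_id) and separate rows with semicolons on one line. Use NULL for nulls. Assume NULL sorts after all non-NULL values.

(PD, 1); (PD, 1); (NULL, 6); (NULL, 6); (NULL, 9); (NULL, NULL)

LEFT JOIN keeps every row from `books`; unmatched rows get NULL for `loans`'s columns.
Matching on a.book_id = b.book_id AND a.branch = b.branch. A NULL in a compared column never satisfies the condition.
- book_id=6, branch=PD: no b row matches, row kept with b columns NULL.
- book_id=6, branch=BQ: no b row matches, row kept with b columns NULL.
- book_id=1, branch=PD: 1 matching b row(s), so 1 row(s) emitted.
- book_id=9, branch=PD: no b row matches, row kept with b columns NULL.
- book_id=NULL, branch=HP: no b row matches, row kept with b columns NULL.
- book_id=1, branch=PD: 1 matching b row(s), so 1 row(s) emitted.
After projecting and ordering:
b.branch | a.book_id
PD | 1
PD | 1
NULL | 6
NULL | 6
NULL | 9
NULL | NULL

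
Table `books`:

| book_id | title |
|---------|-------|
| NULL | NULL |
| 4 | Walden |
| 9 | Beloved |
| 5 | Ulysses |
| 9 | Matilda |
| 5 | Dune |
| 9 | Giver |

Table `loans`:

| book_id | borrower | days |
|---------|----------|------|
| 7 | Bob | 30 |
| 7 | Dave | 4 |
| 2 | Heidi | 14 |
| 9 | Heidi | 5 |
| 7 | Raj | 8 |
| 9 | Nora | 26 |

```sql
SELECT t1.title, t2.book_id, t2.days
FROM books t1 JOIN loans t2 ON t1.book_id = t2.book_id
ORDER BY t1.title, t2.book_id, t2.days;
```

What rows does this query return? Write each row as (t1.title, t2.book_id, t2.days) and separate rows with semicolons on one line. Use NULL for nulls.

(Beloved, 9, 5); (Beloved, 9, 26); (Giver, 9, 5); (Giver, 9, 26); (Matilda, 9, 5); (Matilda, 9, 26)

INNER JOIN keeps only pairs where the ON condition holds.
Matching on t1.book_id = t2.book_id. A NULL in a compared column never satisfies the condition.
Matched pairs: 6.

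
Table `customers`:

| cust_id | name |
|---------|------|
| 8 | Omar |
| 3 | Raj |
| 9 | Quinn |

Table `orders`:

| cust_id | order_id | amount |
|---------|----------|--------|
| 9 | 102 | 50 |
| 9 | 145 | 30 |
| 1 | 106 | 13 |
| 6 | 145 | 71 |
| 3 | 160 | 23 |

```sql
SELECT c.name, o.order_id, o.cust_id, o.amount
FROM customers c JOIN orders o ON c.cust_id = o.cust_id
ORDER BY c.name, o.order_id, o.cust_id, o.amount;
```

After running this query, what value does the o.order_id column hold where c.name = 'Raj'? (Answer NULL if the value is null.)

160

INNER JOIN keeps only pairs where the ON condition holds.
Matching on c.cust_id = o.cust_id.
- c[0] cust_id=8 → no match; dropped.
- c[1] cust_id=3 → 1 match(es) in o → 1 row(s).
- c[2] cust_id=9 → 2 match(es) in o → 2 row(s).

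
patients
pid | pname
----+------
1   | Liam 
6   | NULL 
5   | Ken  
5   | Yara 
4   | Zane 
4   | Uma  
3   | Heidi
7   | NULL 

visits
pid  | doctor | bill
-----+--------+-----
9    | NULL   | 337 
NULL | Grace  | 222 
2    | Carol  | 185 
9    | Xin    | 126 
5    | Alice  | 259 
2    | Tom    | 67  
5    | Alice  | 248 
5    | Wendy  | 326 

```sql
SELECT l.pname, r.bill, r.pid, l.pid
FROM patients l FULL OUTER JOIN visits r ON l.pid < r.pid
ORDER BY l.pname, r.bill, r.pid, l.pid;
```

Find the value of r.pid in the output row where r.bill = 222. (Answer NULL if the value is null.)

NULL

FULL OUTER JOIN keeps every row from both sides; unmatched rows get NULL for the other side's columns.
Matching on l.pid < r.pid. A NULL in a compared column never satisfies the condition.
- l[0] pid=1 → 7 match(es) in r → 7 row(s).
- l[1] pid=6 → 2 match(es) in r → 2 row(s).
- l[2] pid=5 → 2 match(es) in r → 2 row(s).
- l[3] pid=5 → 2 match(es) in r → 2 row(s).
- l[4] pid=4 → 5 match(es) in r → 5 row(s).
- l[5] pid=4 → 5 match(es) in r → 5 row(s).
- l[6] pid=3 → 5 match(es) in r → 5 row(s).
- l[7] pid=7 → 2 match(es) in r → 2 row(s).
- 1 r row(s) had no l match → kept, l columns NULL.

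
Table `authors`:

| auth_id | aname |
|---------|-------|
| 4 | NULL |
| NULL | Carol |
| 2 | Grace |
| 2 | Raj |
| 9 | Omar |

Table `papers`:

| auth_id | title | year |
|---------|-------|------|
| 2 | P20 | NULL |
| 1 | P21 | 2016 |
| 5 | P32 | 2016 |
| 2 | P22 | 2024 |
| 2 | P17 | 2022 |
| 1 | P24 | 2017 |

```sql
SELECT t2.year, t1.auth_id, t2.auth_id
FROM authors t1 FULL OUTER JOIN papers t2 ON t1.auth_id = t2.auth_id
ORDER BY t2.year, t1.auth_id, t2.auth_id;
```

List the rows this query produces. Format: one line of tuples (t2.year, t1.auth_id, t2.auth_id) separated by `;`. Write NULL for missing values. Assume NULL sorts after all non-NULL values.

(2016, NULL, 1); (2016, NULL, 5); (2017, NULL, 1); (2022, 2, 2); (2022, 2, 2); (2024, 2, 2); (2024, 2, 2); (NULL, 2, 2); (NULL, 2, 2); (NULL, 4, NULL); (NULL, 9, NULL); (NULL, NULL, NULL)

FULL OUTER JOIN keeps every row from both sides; unmatched rows get NULL for the other side's columns.
Matching on t1.auth_id = t2.auth_id. A NULL in a compared column never satisfies the condition.
Matched pairs: 6; unmatched t1 rows kept: 3; unmatched t2 rows kept: 3.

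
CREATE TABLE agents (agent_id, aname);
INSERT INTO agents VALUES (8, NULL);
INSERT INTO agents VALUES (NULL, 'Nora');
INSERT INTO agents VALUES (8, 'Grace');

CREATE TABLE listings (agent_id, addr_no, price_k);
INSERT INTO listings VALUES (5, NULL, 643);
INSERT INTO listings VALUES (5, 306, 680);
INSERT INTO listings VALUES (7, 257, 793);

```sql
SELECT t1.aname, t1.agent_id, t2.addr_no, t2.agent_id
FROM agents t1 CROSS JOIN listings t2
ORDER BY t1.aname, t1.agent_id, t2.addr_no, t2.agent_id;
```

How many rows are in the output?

CROSS JOIN pairs every row of `agents` with every row of `listings`: 3 × 3 = 9 rows.

9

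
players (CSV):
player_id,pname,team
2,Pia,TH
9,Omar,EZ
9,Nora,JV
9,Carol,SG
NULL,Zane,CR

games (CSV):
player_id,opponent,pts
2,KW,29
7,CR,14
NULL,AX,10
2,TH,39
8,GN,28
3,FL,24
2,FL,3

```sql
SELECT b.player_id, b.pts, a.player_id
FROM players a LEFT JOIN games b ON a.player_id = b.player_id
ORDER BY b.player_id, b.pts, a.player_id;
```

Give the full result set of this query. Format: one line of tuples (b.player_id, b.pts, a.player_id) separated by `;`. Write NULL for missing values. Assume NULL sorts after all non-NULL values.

(2, 3, 2); (2, 29, 2); (2, 39, 2); (NULL, NULL, 9); (NULL, NULL, 9); (NULL, NULL, 9); (NULL, NULL, NULL)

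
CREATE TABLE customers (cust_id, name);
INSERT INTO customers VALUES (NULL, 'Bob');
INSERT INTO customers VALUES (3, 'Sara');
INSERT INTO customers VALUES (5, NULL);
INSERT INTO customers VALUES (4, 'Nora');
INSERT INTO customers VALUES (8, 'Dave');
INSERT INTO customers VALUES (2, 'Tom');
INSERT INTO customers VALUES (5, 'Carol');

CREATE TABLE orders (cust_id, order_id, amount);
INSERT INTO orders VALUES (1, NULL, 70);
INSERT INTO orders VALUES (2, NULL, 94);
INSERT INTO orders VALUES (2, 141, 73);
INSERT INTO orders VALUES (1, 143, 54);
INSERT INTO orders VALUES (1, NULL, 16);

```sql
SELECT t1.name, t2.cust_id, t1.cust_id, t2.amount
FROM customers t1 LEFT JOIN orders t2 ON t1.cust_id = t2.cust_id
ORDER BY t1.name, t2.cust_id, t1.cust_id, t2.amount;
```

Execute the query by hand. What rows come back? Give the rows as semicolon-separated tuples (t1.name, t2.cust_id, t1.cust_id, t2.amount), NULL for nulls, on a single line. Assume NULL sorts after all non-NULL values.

(Bob, NULL, NULL, NULL); (Carol, NULL, 5, NULL); (Dave, NULL, 8, NULL); (Nora, NULL, 4, NULL); (Sara, NULL, 3, NULL); (Tom, 2, 2, 73); (Tom, 2, 2, 94); (NULL, NULL, 5, NULL)

LEFT JOIN keeps every row from `customers`; unmatched rows get NULL for `orders`'s columns.
Matching on t1.cust_id = t2.cust_id. A NULL in a compared column never satisfies the condition.
- t1 row (cust_id=NULL): no match → kept, t2 columns NULL.
- t1 row (cust_id=3): no match → kept, t2 columns NULL.
- t1 row (cust_id=5): no match → kept, t2 columns NULL.
- t1 row (cust_id=4): no match → kept, t2 columns NULL.
- t1 row (cust_id=8): no match → kept, t2 columns NULL.
- t1 row (cust_id=2): matches 2 t2 row(s) → 2 output row(s).
- t1 row (cust_id=5): no match → kept, t2 columns NULL.
After projecting and ordering:
t1.name | t2.cust_id | t1.cust_id | t2.amount
Bob | NULL | NULL | NULL
Carol | NULL | 5 | NULL
Dave | NULL | 8 | NULL
Nora | NULL | 4 | NULL
Sara | NULL | 3 | NULL
Tom | 2 | 2 | 73
Tom | 2 | 2 | 94
NULL | NULL | 5 | NULL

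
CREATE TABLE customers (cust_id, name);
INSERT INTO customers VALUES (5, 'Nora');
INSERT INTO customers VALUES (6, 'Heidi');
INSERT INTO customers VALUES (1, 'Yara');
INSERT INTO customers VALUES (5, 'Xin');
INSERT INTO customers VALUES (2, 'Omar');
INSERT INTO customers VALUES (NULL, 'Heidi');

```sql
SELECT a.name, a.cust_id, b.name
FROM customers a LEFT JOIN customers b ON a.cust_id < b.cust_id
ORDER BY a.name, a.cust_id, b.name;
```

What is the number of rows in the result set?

11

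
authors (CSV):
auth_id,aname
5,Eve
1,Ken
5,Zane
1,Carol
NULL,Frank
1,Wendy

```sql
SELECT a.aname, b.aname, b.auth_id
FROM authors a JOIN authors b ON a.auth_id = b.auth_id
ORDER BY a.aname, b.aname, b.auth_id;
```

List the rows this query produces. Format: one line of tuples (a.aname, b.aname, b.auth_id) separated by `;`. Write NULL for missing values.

(Carol, Carol, 1); (Carol, Ken, 1); (Carol, Wendy, 1); (Eve, Eve, 5); (Eve, Zane, 5); (Ken, Carol, 1); (Ken, Ken, 1); (Ken, Wendy, 1); (Wendy, Carol, 1); (Wendy, Ken, 1); (Wendy, Wendy, 1); (Zane, Eve, 5); (Zane, Zane, 5)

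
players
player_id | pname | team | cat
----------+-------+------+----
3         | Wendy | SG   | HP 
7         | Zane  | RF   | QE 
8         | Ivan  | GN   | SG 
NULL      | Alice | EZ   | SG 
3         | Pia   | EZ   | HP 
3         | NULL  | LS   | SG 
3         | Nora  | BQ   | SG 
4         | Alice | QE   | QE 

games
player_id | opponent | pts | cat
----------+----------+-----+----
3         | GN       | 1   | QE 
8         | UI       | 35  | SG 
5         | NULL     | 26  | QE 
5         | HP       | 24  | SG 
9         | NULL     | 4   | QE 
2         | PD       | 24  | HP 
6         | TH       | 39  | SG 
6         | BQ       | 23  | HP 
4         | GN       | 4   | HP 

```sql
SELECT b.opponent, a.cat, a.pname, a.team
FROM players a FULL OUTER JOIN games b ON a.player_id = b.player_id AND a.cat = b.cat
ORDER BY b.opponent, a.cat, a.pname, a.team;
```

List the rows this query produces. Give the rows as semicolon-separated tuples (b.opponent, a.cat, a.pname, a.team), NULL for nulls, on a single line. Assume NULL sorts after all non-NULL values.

FULL OUTER JOIN keeps every row from both sides; unmatched rows get NULL for the other side's columns.
Matching on a.player_id = b.player_id AND a.cat = b.cat. A NULL in a compared column never satisfies the condition.
- a[0] player_id=3, cat=HP → no match; kept with NULLs on the b side.
- a[1] player_id=7, cat=QE → no match; kept with NULLs on the b side.
- a[2] player_id=8, cat=SG → 1 match(es) in b → 1 row(s).
- a[3] player_id=NULL, cat=SG → no match; kept with NULLs on the b side.
- a[4] player_id=3, cat=HP → no match; kept with NULLs on the b side.
- a[5] player_id=3, cat=SG → no match; kept with NULLs on the b side.
- a[6] player_id=3, cat=SG → no match; kept with NULLs on the b side.
- a[7] player_id=4, cat=QE → no match; kept with NULLs on the b side.
- 8 b row(s) had no a match → kept, a columns NULL.

(BQ, NULL, NULL, NULL); (GN, NULL, NULL, NULL); (GN, NULL, NULL, NULL); (HP, NULL, NULL, NULL); (PD, NULL, NULL, NULL); (TH, NULL, NULL, NULL); (UI, SG, Ivan, GN); (NULL, HP, Pia, EZ); (NULL, HP, Wendy, SG); (NULL, QE, Alice, QE); (NULL, QE, Zane, RF); (NULL, SG, Alice, EZ); (NULL, SG, Nora, BQ); (NULL, SG, NULL, LS); (NULL, NULL, NULL, NULL); (NULL, NULL, NULL, NULL)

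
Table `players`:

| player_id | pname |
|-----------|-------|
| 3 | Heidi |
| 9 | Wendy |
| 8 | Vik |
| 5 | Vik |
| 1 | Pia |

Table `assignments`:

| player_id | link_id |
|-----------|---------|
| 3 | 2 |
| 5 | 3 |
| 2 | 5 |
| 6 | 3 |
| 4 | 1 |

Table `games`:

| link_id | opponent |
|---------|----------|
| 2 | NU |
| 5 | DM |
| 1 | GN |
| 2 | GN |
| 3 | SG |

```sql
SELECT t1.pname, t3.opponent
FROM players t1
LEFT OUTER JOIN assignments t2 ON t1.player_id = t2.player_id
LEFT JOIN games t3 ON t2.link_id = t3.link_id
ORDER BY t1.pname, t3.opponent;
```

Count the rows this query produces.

6

Joins associate left-to-right: players LEFT JOIN assignments on player_id gives 5 intermediate row(s).
Then LEFT JOIN `games t3` on link_id: each of those 5 rows is kept; rows whose t2.link_id has no match in t3 get NULL for t3's columns.
Result: 6 row(s).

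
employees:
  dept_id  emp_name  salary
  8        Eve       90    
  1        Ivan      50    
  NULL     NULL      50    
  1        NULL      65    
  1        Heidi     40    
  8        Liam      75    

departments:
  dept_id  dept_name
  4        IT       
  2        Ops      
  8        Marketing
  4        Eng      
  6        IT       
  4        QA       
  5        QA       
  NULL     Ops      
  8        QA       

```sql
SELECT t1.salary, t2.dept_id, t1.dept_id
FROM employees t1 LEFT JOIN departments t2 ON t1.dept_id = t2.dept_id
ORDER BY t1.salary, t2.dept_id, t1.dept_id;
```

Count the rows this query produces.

8

LEFT JOIN keeps every row from `employees`; unmatched rows get NULL for `departments`'s columns.
Matching on t1.dept_id = t2.dept_id. A NULL in a compared column never satisfies the condition.
Matched pairs: 4; unmatched t1 rows kept: 4.
Total: 4 matched + 4 padded = 8 rows.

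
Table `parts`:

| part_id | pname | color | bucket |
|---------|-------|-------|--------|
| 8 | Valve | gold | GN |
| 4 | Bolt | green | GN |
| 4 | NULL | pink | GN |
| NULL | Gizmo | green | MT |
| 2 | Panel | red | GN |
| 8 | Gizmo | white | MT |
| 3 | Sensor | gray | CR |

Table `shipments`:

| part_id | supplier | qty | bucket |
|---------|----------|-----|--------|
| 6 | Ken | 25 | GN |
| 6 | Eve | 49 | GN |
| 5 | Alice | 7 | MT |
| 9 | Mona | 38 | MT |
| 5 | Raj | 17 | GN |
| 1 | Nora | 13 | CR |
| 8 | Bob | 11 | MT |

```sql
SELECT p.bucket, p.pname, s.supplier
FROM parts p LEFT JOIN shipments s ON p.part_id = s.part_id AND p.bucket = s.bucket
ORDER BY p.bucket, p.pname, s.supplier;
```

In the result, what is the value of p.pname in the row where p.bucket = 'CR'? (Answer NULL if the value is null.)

LEFT JOIN keeps every row from `parts`; unmatched rows get NULL for `shipments`'s columns.
Matching on p.part_id = s.part_id AND p.bucket = s.bucket. A NULL in a compared column never satisfies the condition.
- part_id=8, bucket=GN: no s row matches, row kept with s columns NULL.
- part_id=4, bucket=GN: no s row matches, row kept with s columns NULL.
- part_id=4, bucket=GN: no s row matches, row kept with s columns NULL.
- part_id=NULL, bucket=MT: no s row matches, row kept with s columns NULL.
- part_id=2, bucket=GN: no s row matches, row kept with s columns NULL.
- part_id=8, bucket=MT: 1 matching s row(s), so 1 row(s) emitted.
- part_id=3, bucket=CR: no s row matches, row kept with s columns NULL.

Sensor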